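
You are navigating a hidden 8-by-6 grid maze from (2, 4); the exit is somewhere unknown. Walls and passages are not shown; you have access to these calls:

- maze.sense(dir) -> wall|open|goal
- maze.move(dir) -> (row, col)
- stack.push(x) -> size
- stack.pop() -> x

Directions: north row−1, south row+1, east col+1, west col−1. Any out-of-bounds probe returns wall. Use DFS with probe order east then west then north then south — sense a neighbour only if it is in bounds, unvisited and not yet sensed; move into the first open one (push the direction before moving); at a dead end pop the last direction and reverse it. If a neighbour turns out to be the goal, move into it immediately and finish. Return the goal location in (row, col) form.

// maze.sense(dir=east) == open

// stack.push(x=east) == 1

// maze.move(dir=east) == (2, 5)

// maze.sense(dir=north) == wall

// maze.sense(dir=south) == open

// stack.push(x=south) == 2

// maze.move(dir=south) == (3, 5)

// maze.sense(dir=west) == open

// stack.push(x=west) == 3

// maze.move(dir=west) == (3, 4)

// maze.sense(dir=west) == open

// stack.push(x=west) == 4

// maze.move(dir=west) == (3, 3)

// maze.sense(dir=west) == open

// stack.push(x=west) == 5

// maze.move(dir=west) == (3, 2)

// maze.sense(dir=west) == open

// stack.push(x=west) == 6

// maze.move(dir=west) == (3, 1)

// maze.sense(dir=west) == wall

// maze.sense(dir=north) == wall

// maze.sense(dir=south) == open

// stack.push(x=south) == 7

// maze.move(dir=south) == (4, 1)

// maze.sense(dir=east) == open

// stack.push(x=east) == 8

// maze.move(dir=east) == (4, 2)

// maze.sense(dir=east) == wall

// maze.sense(dir=south) == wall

// stack.pop() == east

// maze.move(dir=west) == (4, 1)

// maze.sense(dir=west) == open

// stack.push(x=west) == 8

// maze.move(dir=west) == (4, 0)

// maze.sense(dir=south) == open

// stack.push(x=south) == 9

// maze.move(dir=south) == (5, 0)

// maze.sense(dir=east) == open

// stack.push(x=east) == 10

// maze.move(dir=east) == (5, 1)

// maze.sense(dir=south) == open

// stack.push(x=south) == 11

// maze.move(dir=south) == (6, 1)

// maze.sense(dir=east) == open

// stack.push(x=east) == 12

// maze.move(dir=east) == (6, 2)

// maze.sense(dir=east) == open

// stack.push(x=east) == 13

// maze.move(dir=east) == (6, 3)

// maze.sense(dir=east) == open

// stack.push(x=east) == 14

// maze.move(dir=east) == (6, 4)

// maze.sense(dir=east) == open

// stack.push(x=east) == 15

// maze.move(dir=east) == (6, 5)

// maze.sense(dir=north) == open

// stack.push(x=north) == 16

// maze.move(dir=north) == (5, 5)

// maze.sense(dir=west) == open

// stack.push(x=west) == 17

// maze.move(dir=west) == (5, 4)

// maze.sense(dir=west) == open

// stack.push(x=west) == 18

// maze.move(dir=west) == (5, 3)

// stack.pop() == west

// maze.move(dir=east) == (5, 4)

// maze.sense(dir=north) == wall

// stack.pop() == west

// maze.move(dir=east) == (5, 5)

// maze.sense(dir=north) == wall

// stack.pop() == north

// maze.move(dir=south) == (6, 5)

// maze.sense(dir=south) == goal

// maze.move(dir=south) == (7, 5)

Answer: (7, 5)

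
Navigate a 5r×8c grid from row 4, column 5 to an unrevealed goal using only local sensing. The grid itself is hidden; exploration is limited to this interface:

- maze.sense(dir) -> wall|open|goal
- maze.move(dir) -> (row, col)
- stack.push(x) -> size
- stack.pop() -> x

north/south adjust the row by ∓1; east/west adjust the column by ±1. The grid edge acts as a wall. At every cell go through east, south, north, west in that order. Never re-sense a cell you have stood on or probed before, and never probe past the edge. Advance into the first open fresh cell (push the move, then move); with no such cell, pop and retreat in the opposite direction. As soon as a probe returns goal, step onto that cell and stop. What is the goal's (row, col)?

CALL maze.sense[dir=east]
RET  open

CALL stack.push[x=east]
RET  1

CALL maze.move[dir=east]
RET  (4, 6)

CALL maze.sense[dir=east]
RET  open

CALL stack.push[x=east]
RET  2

CALL maze.move[dir=east]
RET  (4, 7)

CALL maze.sense[dir=north]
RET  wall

CALL stack.pop[]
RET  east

CALL maze.move[dir=west]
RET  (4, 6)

CALL maze.sense[dir=north]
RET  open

CALL stack.push[x=north]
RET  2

CALL maze.move[dir=north]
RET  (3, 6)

CALL maze.sense[dir=north]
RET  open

CALL stack.push[x=north]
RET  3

CALL maze.move[dir=north]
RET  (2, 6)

CALL maze.sense[dir=east]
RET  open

CALL stack.push[x=east]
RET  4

CALL maze.move[dir=east]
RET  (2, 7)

CALL maze.sense[dir=north]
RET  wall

CALL stack.pop[]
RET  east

CALL maze.move[dir=west]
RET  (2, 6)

CALL maze.sense[dir=north]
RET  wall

CALL maze.sense[dir=west]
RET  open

CALL stack.push[x=west]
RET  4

CALL maze.move[dir=west]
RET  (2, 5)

CALL maze.sense[dir=south]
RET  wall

CALL maze.sense[dir=north]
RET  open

CALL stack.push[x=north]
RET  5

CALL maze.move[dir=north]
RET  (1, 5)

CALL maze.sense[dir=north]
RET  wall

CALL maze.sense[dir=west]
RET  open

CALL stack.push[x=west]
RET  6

CALL maze.move[dir=west]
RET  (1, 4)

CALL maze.sense[dir=south]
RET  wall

CALL maze.sense[dir=north]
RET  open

CALL stack.push[x=north]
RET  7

CALL maze.move[dir=north]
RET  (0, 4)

CALL maze.sense[dir=west]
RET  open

CALL stack.push[x=west]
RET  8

CALL maze.move[dir=west]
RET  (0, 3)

CALL maze.sense[dir=south]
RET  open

CALL stack.push[x=south]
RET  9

CALL maze.move[dir=south]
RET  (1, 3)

CALL maze.sense[dir=south]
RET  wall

CALL maze.sense[dir=west]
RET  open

CALL stack.push[x=west]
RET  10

CALL maze.move[dir=west]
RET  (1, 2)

CALL maze.sense[dir=south]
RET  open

CALL stack.push[x=south]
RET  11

CALL maze.move[dir=south]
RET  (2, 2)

CALL maze.sense[dir=south]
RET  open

CALL stack.push[x=south]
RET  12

CALL maze.move[dir=south]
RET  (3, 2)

CALL maze.sense[dir=east]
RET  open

CALL stack.push[x=east]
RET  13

CALL maze.move[dir=east]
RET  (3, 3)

CALL maze.sense[dir=east]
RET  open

CALL stack.push[x=east]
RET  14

CALL maze.move[dir=east]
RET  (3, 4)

CALL maze.sense[dir=south]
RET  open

CALL stack.push[x=south]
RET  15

CALL maze.move[dir=south]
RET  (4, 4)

CALL maze.sense[dir=west]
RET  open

CALL stack.push[x=west]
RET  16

CALL maze.move[dir=west]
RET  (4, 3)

CALL maze.sense[dir=west]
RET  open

CALL stack.push[x=west]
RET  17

CALL maze.move[dir=west]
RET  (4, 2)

CALL maze.sense[dir=west]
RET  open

CALL stack.push[x=west]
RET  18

CALL maze.move[dir=west]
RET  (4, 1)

CALL maze.sense[dir=north]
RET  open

CALL stack.push[x=north]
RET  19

CALL maze.move[dir=north]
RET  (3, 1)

CALL maze.sense[dir=north]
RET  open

CALL stack.push[x=north]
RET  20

CALL maze.move[dir=north]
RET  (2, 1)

CALL maze.sense[dir=north]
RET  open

CALL stack.push[x=north]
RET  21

CALL maze.move[dir=north]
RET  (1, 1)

CALL maze.sense[dir=north]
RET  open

CALL stack.push[x=north]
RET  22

CALL maze.move[dir=north]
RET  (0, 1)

CALL maze.sense[dir=east]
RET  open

CALL stack.push[x=east]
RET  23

CALL maze.move[dir=east]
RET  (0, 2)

CALL stack.pop[]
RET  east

CALL maze.move[dir=west]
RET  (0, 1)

CALL maze.sense[dir=west]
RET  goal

CALL maze.move[dir=west]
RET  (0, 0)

Answer: (0, 0)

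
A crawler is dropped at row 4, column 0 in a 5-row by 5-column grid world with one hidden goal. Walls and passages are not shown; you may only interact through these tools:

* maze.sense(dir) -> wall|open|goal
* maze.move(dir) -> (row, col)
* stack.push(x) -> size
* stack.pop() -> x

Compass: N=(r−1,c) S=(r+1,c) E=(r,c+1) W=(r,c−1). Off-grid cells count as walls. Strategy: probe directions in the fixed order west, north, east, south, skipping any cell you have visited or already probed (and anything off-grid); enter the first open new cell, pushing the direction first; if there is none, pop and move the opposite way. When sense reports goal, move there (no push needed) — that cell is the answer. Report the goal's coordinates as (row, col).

·→ maze.sense(dir→north)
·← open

·→ stack.push(x→north)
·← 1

·→ maze.move(dir→north)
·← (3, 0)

·→ maze.sense(dir→north)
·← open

·→ stack.push(x→north)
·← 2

·→ maze.move(dir→north)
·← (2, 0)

·→ maze.sense(dir→north)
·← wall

·→ maze.sense(dir→east)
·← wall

·→ stack.pop()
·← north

·→ maze.move(dir→south)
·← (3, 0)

·→ maze.sense(dir→east)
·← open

·→ stack.push(x→east)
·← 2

·→ maze.move(dir→east)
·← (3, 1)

·→ maze.sense(dir→east)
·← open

·→ stack.push(x→east)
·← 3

·→ maze.move(dir→east)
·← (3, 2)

·→ maze.sense(dir→north)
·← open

·→ stack.push(x→north)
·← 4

·→ maze.move(dir→north)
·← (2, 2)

·→ maze.sense(dir→north)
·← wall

·→ maze.sense(dir→east)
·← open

·→ stack.push(x→east)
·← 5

·→ maze.move(dir→east)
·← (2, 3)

·→ maze.sense(dir→north)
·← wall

·→ maze.sense(dir→east)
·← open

·→ stack.push(x→east)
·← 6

·→ maze.move(dir→east)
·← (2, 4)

·→ maze.sense(dir→north)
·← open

·→ stack.push(x→north)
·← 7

·→ maze.move(dir→north)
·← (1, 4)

·→ maze.sense(dir→north)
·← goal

·→ maze.move(dir→north)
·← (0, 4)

Answer: (0, 4)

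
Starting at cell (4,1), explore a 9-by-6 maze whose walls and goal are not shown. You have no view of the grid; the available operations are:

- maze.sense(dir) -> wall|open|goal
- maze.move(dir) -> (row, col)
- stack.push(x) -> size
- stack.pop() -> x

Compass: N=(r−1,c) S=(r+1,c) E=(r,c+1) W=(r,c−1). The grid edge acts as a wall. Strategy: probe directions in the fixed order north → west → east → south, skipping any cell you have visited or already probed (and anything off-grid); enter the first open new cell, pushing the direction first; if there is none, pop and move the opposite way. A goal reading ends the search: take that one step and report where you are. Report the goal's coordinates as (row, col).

-- maze.sense(north) => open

-- stack.push(north) => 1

-- maze.move(north) => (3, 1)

-- maze.sense(north) => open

-- stack.push(north) => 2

-- maze.move(north) => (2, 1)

-- maze.sense(north) => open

-- stack.push(north) => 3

-- maze.move(north) => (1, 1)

-- maze.sense(north) => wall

-- maze.sense(west) => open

-- stack.push(west) => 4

-- maze.move(west) => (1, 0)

-- maze.sense(north) => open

-- stack.push(north) => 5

-- maze.move(north) => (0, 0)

-- stack.pop() => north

-- maze.move(south) => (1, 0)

-- maze.sense(south) => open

-- stack.push(south) => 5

-- maze.move(south) => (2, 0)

-- maze.sense(south) => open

-- stack.push(south) => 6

-- maze.move(south) => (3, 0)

-- maze.sense(south) => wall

-- stack.pop() => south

-- maze.move(north) => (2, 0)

-- stack.pop() => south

-- maze.move(north) => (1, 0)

-- stack.pop() => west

-- maze.move(east) => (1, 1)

-- maze.sense(east) => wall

-- stack.pop() => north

-- maze.move(south) => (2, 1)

-- maze.sense(east) => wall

-- stack.pop() => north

-- maze.move(south) => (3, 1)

-- maze.sense(east) => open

-- stack.push(east) => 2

-- maze.move(east) => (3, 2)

-- maze.sense(east) => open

-- stack.push(east) => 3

-- maze.move(east) => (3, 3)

-- maze.sense(north) => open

-- stack.push(north) => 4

-- maze.move(north) => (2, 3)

-- maze.sense(north) => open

-- stack.push(north) => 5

-- maze.move(north) => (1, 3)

-- maze.sense(north) => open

-- stack.push(north) => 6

-- maze.move(north) => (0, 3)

-- maze.sense(west) => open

-- stack.push(west) => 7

-- maze.move(west) => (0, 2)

-- stack.pop() => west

-- maze.move(east) => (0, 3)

-- maze.sense(east) => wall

-- stack.pop() => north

-- maze.move(south) => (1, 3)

-- maze.sense(east) => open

-- stack.push(east) => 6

-- maze.move(east) => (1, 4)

-- maze.sense(east) => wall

-- maze.sense(south) => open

-- stack.push(south) => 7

-- maze.move(south) => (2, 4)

-- maze.sense(east) => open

-- stack.push(east) => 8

-- maze.move(east) => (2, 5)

-- maze.sense(south) => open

-- stack.push(south) => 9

-- maze.move(south) => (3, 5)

-- maze.sense(west) => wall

-- maze.sense(south) => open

-- stack.push(south) => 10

-- maze.move(south) => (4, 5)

-- maze.sense(west) => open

-- stack.push(west) => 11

-- maze.move(west) => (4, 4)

-- maze.sense(west) => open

-- stack.push(west) => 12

-- maze.move(west) => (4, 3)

-- maze.sense(west) => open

-- stack.push(west) => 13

-- maze.move(west) => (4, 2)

-- maze.sense(south) => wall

-- stack.pop() => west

-- maze.move(east) => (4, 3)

-- maze.sense(south) => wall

-- stack.pop() => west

-- maze.move(east) => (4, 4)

-- maze.sense(south) => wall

-- stack.pop() => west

-- maze.move(east) => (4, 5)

-- maze.sense(south) => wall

-- stack.pop() => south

-- maze.move(north) => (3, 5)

-- stack.pop() => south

-- maze.move(north) => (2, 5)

-- stack.pop() => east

-- maze.move(west) => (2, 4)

-- stack.pop() => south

-- maze.move(north) => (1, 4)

-- stack.pop() => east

-- maze.move(west) => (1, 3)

-- stack.pop() => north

-- maze.move(south) => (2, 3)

-- stack.pop() => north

-- maze.move(south) => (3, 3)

-- stack.pop() => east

-- maze.move(west) => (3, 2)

-- stack.pop() => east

-- maze.move(west) => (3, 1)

-- stack.pop() => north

-- maze.move(south) => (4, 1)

-- maze.sense(south) => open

-- stack.push(south) => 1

-- maze.move(south) => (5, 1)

-- maze.sense(west) => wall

-- maze.sense(south) => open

-- stack.push(south) => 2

-- maze.move(south) => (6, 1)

-- maze.sense(west) => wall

-- maze.sense(east) => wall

-- maze.sense(south) => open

-- stack.push(south) => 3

-- maze.move(south) => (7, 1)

-- maze.sense(west) => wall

-- maze.sense(east) => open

-- stack.push(east) => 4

-- maze.move(east) => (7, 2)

-- maze.sense(east) => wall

-- maze.sense(south) => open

-- stack.push(south) => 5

-- maze.move(south) => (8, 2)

-- maze.sense(west) => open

-- stack.push(west) => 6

-- maze.move(west) => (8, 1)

-- maze.sense(west) => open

-- stack.push(west) => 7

-- maze.move(west) => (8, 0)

-- stack.pop() => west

-- maze.move(east) => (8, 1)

-- stack.pop() => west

-- maze.move(east) => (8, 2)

-- maze.sense(east) => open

-- stack.push(east) => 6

-- maze.move(east) => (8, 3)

-- maze.sense(east) => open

-- stack.push(east) => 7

-- maze.move(east) => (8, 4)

-- maze.sense(north) => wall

-- maze.sense(east) => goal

-- maze.move(east) => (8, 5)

Answer: (8, 5)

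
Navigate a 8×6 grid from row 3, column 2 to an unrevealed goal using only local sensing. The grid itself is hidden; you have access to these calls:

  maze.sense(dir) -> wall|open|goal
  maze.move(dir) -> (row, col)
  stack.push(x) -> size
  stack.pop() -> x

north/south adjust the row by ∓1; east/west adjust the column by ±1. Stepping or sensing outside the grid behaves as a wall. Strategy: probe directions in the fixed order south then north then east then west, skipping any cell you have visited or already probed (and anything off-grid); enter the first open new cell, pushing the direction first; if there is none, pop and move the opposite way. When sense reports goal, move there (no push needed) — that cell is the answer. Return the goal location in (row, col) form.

// maze.sense(dir='south') -> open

// stack.push(x='south') -> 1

// maze.move(dir='south') -> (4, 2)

// maze.sense(dir='south') -> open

// stack.push(x='south') -> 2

// maze.move(dir='south') -> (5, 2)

// maze.sense(dir='south') -> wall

// maze.sense(dir='east') -> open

// stack.push(x='east') -> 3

// maze.move(dir='east') -> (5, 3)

// maze.sense(dir='south') -> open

// stack.push(x='south') -> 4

// maze.move(dir='south') -> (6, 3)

// maze.sense(dir='south') -> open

// stack.push(x='south') -> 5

// maze.move(dir='south') -> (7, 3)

// maze.sense(dir='east') -> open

// stack.push(x='east') -> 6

// maze.move(dir='east') -> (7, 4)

// maze.sense(dir='north') -> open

// stack.push(x='north') -> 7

// maze.move(dir='north') -> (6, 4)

// maze.sense(dir='north') -> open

// stack.push(x='north') -> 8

// maze.move(dir='north') -> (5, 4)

// maze.sense(dir='north') -> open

// stack.push(x='north') -> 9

// maze.move(dir='north') -> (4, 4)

// maze.sense(dir='north') -> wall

// maze.sense(dir='east') -> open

// stack.push(x='east') -> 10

// maze.move(dir='east') -> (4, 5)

// maze.sense(dir='south') -> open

// stack.push(x='south') -> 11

// maze.move(dir='south') -> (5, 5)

// maze.sense(dir='south') -> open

// stack.push(x='south') -> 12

// maze.move(dir='south') -> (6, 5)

// maze.sense(dir='south') -> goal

// maze.move(dir='south') -> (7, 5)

Answer: (7, 5)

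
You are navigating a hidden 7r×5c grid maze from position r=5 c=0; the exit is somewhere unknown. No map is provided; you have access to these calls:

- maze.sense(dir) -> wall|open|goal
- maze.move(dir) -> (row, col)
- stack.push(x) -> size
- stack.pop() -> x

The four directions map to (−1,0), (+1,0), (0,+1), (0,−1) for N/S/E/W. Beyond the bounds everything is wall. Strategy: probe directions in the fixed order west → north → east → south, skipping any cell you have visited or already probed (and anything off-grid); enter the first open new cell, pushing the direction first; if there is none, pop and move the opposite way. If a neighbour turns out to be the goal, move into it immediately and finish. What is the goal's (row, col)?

% maze.sense dir→north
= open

% stack.push x→north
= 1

% maze.move dir→north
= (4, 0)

% maze.sense dir→north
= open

% stack.push x→north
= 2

% maze.move dir→north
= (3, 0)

% maze.sense dir→north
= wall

% maze.sense dir→east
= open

% stack.push x→east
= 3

% maze.move dir→east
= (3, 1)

% maze.sense dir→north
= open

% stack.push x→north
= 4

% maze.move dir→north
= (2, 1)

% maze.sense dir→north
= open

% stack.push x→north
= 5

% maze.move dir→north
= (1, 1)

% maze.sense dir→west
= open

% stack.push x→west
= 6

% maze.move dir→west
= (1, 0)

% maze.sense dir→north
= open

% stack.push x→north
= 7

% maze.move dir→north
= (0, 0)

% maze.sense dir→east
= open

% stack.push x→east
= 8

% maze.move dir→east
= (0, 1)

% maze.sense dir→east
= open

% stack.push x→east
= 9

% maze.move dir→east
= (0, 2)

% maze.sense dir→east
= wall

% maze.sense dir→south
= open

% stack.push x→south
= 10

% maze.move dir→south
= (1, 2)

% maze.sense dir→east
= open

% stack.push x→east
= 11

% maze.move dir→east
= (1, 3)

% maze.sense dir→east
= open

% stack.push x→east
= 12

% maze.move dir→east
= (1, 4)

% maze.sense dir→north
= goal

% maze.move dir→north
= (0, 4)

Answer: (0, 4)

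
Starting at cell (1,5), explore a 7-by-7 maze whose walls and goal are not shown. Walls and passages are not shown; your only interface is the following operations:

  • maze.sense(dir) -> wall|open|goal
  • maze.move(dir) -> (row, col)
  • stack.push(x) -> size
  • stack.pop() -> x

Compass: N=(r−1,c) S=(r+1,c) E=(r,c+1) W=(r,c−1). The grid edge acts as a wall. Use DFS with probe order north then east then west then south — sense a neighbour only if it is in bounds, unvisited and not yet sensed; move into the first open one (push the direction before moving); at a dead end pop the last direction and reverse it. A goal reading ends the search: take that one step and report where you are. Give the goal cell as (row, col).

==> maze.sense(dir→north)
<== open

==> stack.push(x→north)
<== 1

==> maze.move(dir→north)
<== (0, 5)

==> maze.sense(dir→east)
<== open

==> stack.push(x→east)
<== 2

==> maze.move(dir→east)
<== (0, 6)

==> maze.sense(dir→south)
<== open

==> stack.push(x→south)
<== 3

==> maze.move(dir→south)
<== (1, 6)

==> maze.sense(dir→south)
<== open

==> stack.push(x→south)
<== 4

==> maze.move(dir→south)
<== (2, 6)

==> maze.sense(dir→west)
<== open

==> stack.push(x→west)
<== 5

==> maze.move(dir→west)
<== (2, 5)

==> maze.sense(dir→west)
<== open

==> stack.push(x→west)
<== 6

==> maze.move(dir→west)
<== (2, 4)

==> maze.sense(dir→north)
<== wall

==> maze.sense(dir→west)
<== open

==> stack.push(x→west)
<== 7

==> maze.move(dir→west)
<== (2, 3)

==> maze.sense(dir→north)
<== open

==> stack.push(x→north)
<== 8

==> maze.move(dir→north)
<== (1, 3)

==> maze.sense(dir→north)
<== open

==> stack.push(x→north)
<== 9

==> maze.move(dir→north)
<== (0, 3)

==> maze.sense(dir→east)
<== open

==> stack.push(x→east)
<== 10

==> maze.move(dir→east)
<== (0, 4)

==> stack.pop()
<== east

==> maze.move(dir→west)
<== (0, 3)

==> maze.sense(dir→west)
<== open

==> stack.push(x→west)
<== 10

==> maze.move(dir→west)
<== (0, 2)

==> maze.sense(dir→west)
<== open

==> stack.push(x→west)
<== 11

==> maze.move(dir→west)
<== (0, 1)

==> maze.sense(dir→west)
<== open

==> stack.push(x→west)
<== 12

==> maze.move(dir→west)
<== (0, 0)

==> maze.sense(dir→south)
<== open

==> stack.push(x→south)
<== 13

==> maze.move(dir→south)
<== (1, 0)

==> maze.sense(dir→east)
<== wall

==> maze.sense(dir→south)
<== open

==> stack.push(x→south)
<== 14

==> maze.move(dir→south)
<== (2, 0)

==> maze.sense(dir→east)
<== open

==> stack.push(x→east)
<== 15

==> maze.move(dir→east)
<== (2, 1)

==> maze.sense(dir→east)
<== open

==> stack.push(x→east)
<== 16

==> maze.move(dir→east)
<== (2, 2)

==> maze.sense(dir→north)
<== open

==> stack.push(x→north)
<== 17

==> maze.move(dir→north)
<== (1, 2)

==> stack.pop()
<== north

==> maze.move(dir→south)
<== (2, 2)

==> maze.sense(dir→south)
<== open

==> stack.push(x→south)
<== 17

==> maze.move(dir→south)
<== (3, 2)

==> maze.sense(dir→east)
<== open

==> stack.push(x→east)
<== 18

==> maze.move(dir→east)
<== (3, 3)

==> maze.sense(dir→east)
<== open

==> stack.push(x→east)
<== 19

==> maze.move(dir→east)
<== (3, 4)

==> maze.sense(dir→east)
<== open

==> stack.push(x→east)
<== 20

==> maze.move(dir→east)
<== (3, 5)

==> maze.sense(dir→east)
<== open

==> stack.push(x→east)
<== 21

==> maze.move(dir→east)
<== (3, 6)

==> maze.sense(dir→south)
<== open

==> stack.push(x→south)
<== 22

==> maze.move(dir→south)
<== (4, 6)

==> maze.sense(dir→west)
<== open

==> stack.push(x→west)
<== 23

==> maze.move(dir→west)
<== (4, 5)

==> maze.sense(dir→west)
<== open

==> stack.push(x→west)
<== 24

==> maze.move(dir→west)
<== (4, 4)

==> maze.sense(dir→west)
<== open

==> stack.push(x→west)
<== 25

==> maze.move(dir→west)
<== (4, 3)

==> maze.sense(dir→west)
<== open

==> stack.push(x→west)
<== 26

==> maze.move(dir→west)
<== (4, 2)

==> maze.sense(dir→west)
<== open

==> stack.push(x→west)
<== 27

==> maze.move(dir→west)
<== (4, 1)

==> maze.sense(dir→north)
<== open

==> stack.push(x→north)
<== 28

==> maze.move(dir→north)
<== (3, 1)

==> maze.sense(dir→west)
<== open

==> stack.push(x→west)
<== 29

==> maze.move(dir→west)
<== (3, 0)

==> maze.sense(dir→south)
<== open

==> stack.push(x→south)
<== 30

==> maze.move(dir→south)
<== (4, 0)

==> maze.sense(dir→south)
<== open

==> stack.push(x→south)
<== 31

==> maze.move(dir→south)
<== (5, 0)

==> maze.sense(dir→east)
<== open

==> stack.push(x→east)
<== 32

==> maze.move(dir→east)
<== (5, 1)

==> maze.sense(dir→east)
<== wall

==> maze.sense(dir→south)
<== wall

==> stack.pop()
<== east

==> maze.move(dir→west)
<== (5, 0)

==> maze.sense(dir→south)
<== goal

==> maze.move(dir→south)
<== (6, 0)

Answer: (6, 0)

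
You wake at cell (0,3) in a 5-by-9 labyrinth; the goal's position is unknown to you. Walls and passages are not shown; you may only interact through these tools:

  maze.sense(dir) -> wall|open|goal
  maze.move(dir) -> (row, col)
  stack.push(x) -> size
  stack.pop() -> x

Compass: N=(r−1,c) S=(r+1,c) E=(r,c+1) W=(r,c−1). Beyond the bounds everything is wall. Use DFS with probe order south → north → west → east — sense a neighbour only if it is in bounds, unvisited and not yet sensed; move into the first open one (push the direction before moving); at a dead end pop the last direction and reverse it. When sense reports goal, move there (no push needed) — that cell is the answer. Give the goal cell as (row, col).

~$ maze.sense dir: south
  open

~$ stack.push x: south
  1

~$ maze.move dir: south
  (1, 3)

~$ maze.sense dir: south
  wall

~$ maze.sense dir: west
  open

~$ stack.push x: west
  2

~$ maze.move dir: west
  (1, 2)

~$ maze.sense dir: south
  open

~$ stack.push x: south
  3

~$ maze.move dir: south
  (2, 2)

~$ maze.sense dir: south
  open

~$ stack.push x: south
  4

~$ maze.move dir: south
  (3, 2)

~$ maze.sense dir: south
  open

~$ stack.push x: south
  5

~$ maze.move dir: south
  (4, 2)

~$ maze.sense dir: west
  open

~$ stack.push x: west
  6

~$ maze.move dir: west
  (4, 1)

~$ maze.sense dir: north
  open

~$ stack.push x: north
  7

~$ maze.move dir: north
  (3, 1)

~$ maze.sense dir: north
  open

~$ stack.push x: north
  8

~$ maze.move dir: north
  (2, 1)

~$ maze.sense dir: north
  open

~$ stack.push x: north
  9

~$ maze.move dir: north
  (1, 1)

~$ maze.sense dir: north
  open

~$ stack.push x: north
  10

~$ maze.move dir: north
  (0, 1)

~$ maze.sense dir: west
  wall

~$ maze.sense dir: east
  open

~$ stack.push x: east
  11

~$ maze.move dir: east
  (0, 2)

~$ stack.pop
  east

~$ maze.move dir: west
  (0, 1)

~$ stack.pop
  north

~$ maze.move dir: south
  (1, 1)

~$ maze.sense dir: west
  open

~$ stack.push x: west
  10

~$ maze.move dir: west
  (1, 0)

~$ maze.sense dir: south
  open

~$ stack.push x: south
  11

~$ maze.move dir: south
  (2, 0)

~$ maze.sense dir: south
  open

~$ stack.push x: south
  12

~$ maze.move dir: south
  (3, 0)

~$ maze.sense dir: south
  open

~$ stack.push x: south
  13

~$ maze.move dir: south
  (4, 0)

~$ stack.pop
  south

~$ maze.move dir: north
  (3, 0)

~$ stack.pop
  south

~$ maze.move dir: north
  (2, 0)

~$ stack.pop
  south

~$ maze.move dir: north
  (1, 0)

~$ stack.pop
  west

~$ maze.move dir: east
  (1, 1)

~$ stack.pop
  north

~$ maze.move dir: south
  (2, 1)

~$ stack.pop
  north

~$ maze.move dir: south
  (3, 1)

~$ stack.pop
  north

~$ maze.move dir: south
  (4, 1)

~$ stack.pop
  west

~$ maze.move dir: east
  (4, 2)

~$ maze.sense dir: east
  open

~$ stack.push x: east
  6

~$ maze.move dir: east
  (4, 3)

~$ maze.sense dir: north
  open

~$ stack.push x: north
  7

~$ maze.move dir: north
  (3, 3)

~$ maze.sense dir: east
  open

~$ stack.push x: east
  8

~$ maze.move dir: east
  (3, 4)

~$ maze.sense dir: south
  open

~$ stack.push x: south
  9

~$ maze.move dir: south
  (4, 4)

~$ maze.sense dir: east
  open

~$ stack.push x: east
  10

~$ maze.move dir: east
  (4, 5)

~$ maze.sense dir: north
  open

~$ stack.push x: north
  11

~$ maze.move dir: north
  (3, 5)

~$ maze.sense dir: north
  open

~$ stack.push x: north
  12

~$ maze.move dir: north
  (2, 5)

~$ maze.sense dir: north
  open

~$ stack.push x: north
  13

~$ maze.move dir: north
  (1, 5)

~$ maze.sense dir: north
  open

~$ stack.push x: north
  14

~$ maze.move dir: north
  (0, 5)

~$ maze.sense dir: west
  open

~$ stack.push x: west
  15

~$ maze.move dir: west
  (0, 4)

~$ maze.sense dir: south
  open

~$ stack.push x: south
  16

~$ maze.move dir: south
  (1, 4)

~$ maze.sense dir: south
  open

~$ stack.push x: south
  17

~$ maze.move dir: south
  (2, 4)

~$ stack.pop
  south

~$ maze.move dir: north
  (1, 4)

~$ stack.pop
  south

~$ maze.move dir: north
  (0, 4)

~$ stack.pop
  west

~$ maze.move dir: east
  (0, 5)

~$ maze.sense dir: east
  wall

~$ stack.pop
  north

~$ maze.move dir: south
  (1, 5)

~$ maze.sense dir: east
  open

~$ stack.push x: east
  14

~$ maze.move dir: east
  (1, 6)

~$ maze.sense dir: south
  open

~$ stack.push x: south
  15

~$ maze.move dir: south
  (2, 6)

~$ maze.sense dir: south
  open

~$ stack.push x: south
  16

~$ maze.move dir: south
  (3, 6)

~$ maze.sense dir: south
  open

~$ stack.push x: south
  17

~$ maze.move dir: south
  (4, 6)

~$ maze.sense dir: east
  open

~$ stack.push x: east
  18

~$ maze.move dir: east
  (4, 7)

~$ maze.sense dir: north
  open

~$ stack.push x: north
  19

~$ maze.move dir: north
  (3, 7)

~$ maze.sense dir: north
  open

~$ stack.push x: north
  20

~$ maze.move dir: north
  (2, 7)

~$ maze.sense dir: north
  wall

~$ maze.sense dir: east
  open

~$ stack.push x: east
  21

~$ maze.move dir: east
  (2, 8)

~$ maze.sense dir: south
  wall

~$ maze.sense dir: north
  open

~$ stack.push x: north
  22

~$ maze.move dir: north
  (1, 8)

~$ maze.sense dir: north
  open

~$ stack.push x: north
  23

~$ maze.move dir: north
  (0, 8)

~$ maze.sense dir: west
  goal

~$ maze.move dir: west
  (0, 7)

Answer: (0, 7)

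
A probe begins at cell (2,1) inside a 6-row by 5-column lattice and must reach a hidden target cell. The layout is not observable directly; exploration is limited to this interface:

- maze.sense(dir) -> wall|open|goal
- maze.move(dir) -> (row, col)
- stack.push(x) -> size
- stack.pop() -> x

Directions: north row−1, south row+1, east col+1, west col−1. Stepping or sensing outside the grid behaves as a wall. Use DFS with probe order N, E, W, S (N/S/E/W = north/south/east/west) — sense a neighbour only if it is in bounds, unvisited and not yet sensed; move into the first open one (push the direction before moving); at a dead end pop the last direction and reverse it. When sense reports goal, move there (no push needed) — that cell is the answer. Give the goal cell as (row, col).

>>> maze.sense dir='north'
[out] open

>>> stack.push x='north'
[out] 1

>>> maze.move dir='north'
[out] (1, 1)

>>> maze.sense dir='north'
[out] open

>>> stack.push x='north'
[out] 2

>>> maze.move dir='north'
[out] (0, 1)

>>> maze.sense dir='east'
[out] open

>>> stack.push x='east'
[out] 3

>>> maze.move dir='east'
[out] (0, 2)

>>> maze.sense dir='east'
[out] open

>>> stack.push x='east'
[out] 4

>>> maze.move dir='east'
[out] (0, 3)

>>> maze.sense dir='east'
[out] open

>>> stack.push x='east'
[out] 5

>>> maze.move dir='east'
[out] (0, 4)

>>> maze.sense dir='south'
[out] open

>>> stack.push x='south'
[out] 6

>>> maze.move dir='south'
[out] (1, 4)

>>> maze.sense dir='west'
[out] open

>>> stack.push x='west'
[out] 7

>>> maze.move dir='west'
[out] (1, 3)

>>> maze.sense dir='west'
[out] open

>>> stack.push x='west'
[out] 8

>>> maze.move dir='west'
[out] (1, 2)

>>> maze.sense dir='south'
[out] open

>>> stack.push x='south'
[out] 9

>>> maze.move dir='south'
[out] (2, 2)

>>> maze.sense dir='east'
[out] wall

>>> maze.sense dir='south'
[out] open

>>> stack.push x='south'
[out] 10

>>> maze.move dir='south'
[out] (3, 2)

>>> maze.sense dir='east'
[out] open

>>> stack.push x='east'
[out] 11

>>> maze.move dir='east'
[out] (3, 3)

>>> maze.sense dir='east'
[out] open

>>> stack.push x='east'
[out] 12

>>> maze.move dir='east'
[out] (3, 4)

>>> maze.sense dir='north'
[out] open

>>> stack.push x='north'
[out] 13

>>> maze.move dir='north'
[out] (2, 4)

>>> stack.pop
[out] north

>>> maze.move dir='south'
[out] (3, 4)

>>> maze.sense dir='south'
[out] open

>>> stack.push x='south'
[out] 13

>>> maze.move dir='south'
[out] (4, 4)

>>> maze.sense dir='west'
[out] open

>>> stack.push x='west'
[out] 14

>>> maze.move dir='west'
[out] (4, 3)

>>> maze.sense dir='west'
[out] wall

>>> maze.sense dir='south'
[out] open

>>> stack.push x='south'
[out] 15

>>> maze.move dir='south'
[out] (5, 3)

>>> maze.sense dir='east'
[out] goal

>>> maze.move dir='east'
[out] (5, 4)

Answer: (5, 4)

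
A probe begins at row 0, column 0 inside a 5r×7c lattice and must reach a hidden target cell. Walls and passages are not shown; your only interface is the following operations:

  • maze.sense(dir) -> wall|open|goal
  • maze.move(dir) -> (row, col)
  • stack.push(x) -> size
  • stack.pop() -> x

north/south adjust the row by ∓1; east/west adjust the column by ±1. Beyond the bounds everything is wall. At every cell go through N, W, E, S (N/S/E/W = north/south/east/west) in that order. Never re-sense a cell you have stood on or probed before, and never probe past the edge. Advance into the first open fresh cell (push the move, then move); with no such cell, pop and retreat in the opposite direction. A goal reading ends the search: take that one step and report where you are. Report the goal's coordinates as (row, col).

I invoke maze.sense using east, giving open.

Now I run stack.push using east, and see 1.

Using maze.move using east, which returns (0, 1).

I call maze.sense using east, and get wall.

Invoking maze.sense using south, → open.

I call stack.push using south, which returns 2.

Using maze.move using south, : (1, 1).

Using maze.sense using west, giving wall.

I invoke maze.sense using east, → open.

Using stack.push using east, : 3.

I invoke maze.move using east, : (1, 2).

Invoking maze.sense using east, which returns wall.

I use maze.sense using south, and get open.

Invoking stack.push using south, and see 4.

Calling maze.move using south, : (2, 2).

Next I call maze.sense using west, — result: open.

I try stack.push using west, giving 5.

Next I call maze.move using west, and observe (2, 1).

I try maze.sense using west, and see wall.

Then maze.sense using south, and see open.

Now I run stack.push using south, and get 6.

I try maze.move using south, — result: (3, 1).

Invoking maze.sense using west, — result: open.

Now I run stack.push using west, and observe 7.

Calling maze.move using west, which returns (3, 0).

I try maze.sense using south, → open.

I try stack.push using south, and observe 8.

I use maze.move using south, : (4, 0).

I try maze.sense using east, which returns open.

Next I call stack.push using east, and observe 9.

I run maze.move using east, — result: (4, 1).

Now I run maze.sense using east, yielding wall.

I run stack.pop(), — result: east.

Next I call maze.move using west, → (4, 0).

I use stack.pop(), and see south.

I call maze.move using north, which returns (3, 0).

Now I run stack.pop(), — result: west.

Now I run maze.move using east, → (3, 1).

I invoke maze.sense using east, and see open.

Invoking stack.push using east, : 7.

Next I call maze.move using east, yielding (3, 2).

I run maze.sense using east, and see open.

Calling stack.push using east, giving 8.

Next I call maze.move using east, — result: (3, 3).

I try maze.sense using north, and observe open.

Next I call stack.push using north, : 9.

Calling maze.move using north, which returns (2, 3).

Using maze.sense using east, : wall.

Calling stack.pop, which returns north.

Next I call maze.move using south, — result: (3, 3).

Using maze.sense using east, and get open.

I run stack.push using east, — result: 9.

I call maze.move using east, and get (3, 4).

Now I run maze.sense using east, giving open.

Invoking stack.push using east, yielding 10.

Invoking maze.move using east, and get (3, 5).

I try maze.sense using north, and see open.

I run stack.push using north, yielding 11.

Then maze.move using north, and see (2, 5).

I run maze.sense using north, and see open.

Calling stack.push using north, : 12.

Invoking maze.move using north, and get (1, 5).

Calling maze.sense using north, → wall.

Using maze.sense using west, and see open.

Now I run stack.push using west, → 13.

I use maze.move using west, — result: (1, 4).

I invoke maze.sense using north, and get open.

I invoke stack.push using north, and get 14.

I invoke maze.move using north, which returns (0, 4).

I use maze.sense using west, which returns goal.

I run maze.move using west, — result: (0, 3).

Answer: (0, 3)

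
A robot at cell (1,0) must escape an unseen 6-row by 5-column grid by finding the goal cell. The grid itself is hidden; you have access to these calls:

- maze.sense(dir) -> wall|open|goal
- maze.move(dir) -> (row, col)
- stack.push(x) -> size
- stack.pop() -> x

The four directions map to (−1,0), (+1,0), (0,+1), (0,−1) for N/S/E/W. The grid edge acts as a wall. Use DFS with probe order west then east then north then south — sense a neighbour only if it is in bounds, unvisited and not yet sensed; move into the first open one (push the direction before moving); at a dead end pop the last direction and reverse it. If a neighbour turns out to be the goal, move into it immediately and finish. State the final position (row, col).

I run sense using dir: east, giving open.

I run push using x: east, giving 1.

I invoke move using dir: east, which returns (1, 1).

Then sense using dir: east, — result: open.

I use push using x: east, giving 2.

Now I run move using dir: east, giving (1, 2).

Now I run sense using dir: east, → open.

Now I run push using x: east, yielding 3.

Then move using dir: east, yielding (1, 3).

Invoking sense using dir: east, yielding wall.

Next I call sense using dir: north, — result: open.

Invoking push using x: north, which returns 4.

Now I run move using dir: north, and get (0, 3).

I invoke sense using dir: west, → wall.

Invoking sense using dir: east, and see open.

Next I call push using x: east, and get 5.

I use move using dir: east, : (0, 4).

Invoking pop, giving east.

Now I run move using dir: west, : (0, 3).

Now I run pop, yielding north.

Using move using dir: south, and get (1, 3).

Invoking sense using dir: south, — result: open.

I try push using x: south, and see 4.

I try move using dir: south, and get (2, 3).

I run sense using dir: west, and see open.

I use push using x: west, and see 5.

I invoke move using dir: west, and get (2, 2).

Next I call sense using dir: west, — result: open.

I try push using x: west, → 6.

I try move using dir: west, which returns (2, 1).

I run sense using dir: west, giving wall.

Calling sense using dir: south, yielding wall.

Next I call pop, and see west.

I try move using dir: east, — result: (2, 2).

Now I run sense using dir: south, which returns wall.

Using pop(), giving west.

I run move using dir: east, : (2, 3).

I run sense using dir: east, and observe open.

Using push using x: east, : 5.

I invoke move using dir: east, and get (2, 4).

Calling sense using dir: south, — result: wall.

Calling pop(), and observe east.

I use move using dir: west, : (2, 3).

I invoke sense using dir: south, which returns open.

Now I run push using x: south, and see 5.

Invoking move using dir: south, — result: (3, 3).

Then sense using dir: south, : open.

Invoking push using x: south, : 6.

Invoking move using dir: south, and observe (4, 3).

Then sense using dir: west, which returns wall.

Now I run sense using dir: east, — result: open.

Now I run push using x: east, and observe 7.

Now I run move using dir: east, — result: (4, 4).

I try sense using dir: south, and get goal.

Next I call move using dir: south, : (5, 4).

Answer: (5, 4)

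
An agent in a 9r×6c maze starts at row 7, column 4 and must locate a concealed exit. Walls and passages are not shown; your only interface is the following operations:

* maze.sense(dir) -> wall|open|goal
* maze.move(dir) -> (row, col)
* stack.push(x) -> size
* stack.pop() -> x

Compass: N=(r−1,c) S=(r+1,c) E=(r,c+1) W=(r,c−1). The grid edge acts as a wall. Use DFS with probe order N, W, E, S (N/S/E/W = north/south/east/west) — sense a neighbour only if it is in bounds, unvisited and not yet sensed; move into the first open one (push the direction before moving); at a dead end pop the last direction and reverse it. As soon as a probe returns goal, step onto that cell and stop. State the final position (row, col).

I try maze.sense using north, → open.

I run stack.push using north, — result: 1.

Invoking maze.move using north, — result: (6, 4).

Now I run maze.sense using north, — result: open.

I use stack.push using north, : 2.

I try maze.move using north, → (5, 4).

I invoke maze.sense using north, and see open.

I run stack.push using north, : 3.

Invoking maze.move using north, and see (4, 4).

Invoking maze.sense using north, — result: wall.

Then maze.sense using west, giving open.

Next I call stack.push using west, and see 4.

Using maze.move using west, and see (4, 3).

Then maze.sense using north, — result: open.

I run stack.push using north, and see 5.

Invoking maze.move using north, which returns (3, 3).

I run maze.sense using north, and observe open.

Calling stack.push using north, and observe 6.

Using maze.move using north, which returns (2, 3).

I invoke maze.sense using north, yielding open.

Calling stack.push using north, and observe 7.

Now I run maze.move using north, giving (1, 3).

Then maze.sense using north, : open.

I run stack.push using north, : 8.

Then maze.move using north, yielding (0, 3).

I call maze.sense using west, yielding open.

Now I run stack.push using west, giving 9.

I run maze.move using west, and see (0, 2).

Now I run maze.sense using west, and see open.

Invoking stack.push using west, and see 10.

Next I call maze.move using west, yielding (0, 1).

I invoke maze.sense using west, and get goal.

Calling maze.move using west, yielding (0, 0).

Answer: (0, 0)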